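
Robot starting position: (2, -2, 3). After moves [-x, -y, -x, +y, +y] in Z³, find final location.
(0, -1, 3)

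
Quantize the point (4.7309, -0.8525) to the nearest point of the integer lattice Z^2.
(5, -1)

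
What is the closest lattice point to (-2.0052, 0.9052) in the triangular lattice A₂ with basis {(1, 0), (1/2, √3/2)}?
(-2.5, 0.866)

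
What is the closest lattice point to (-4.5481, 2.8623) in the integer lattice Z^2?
(-5, 3)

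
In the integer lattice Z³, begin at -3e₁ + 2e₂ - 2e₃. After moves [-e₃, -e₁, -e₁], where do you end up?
(-5, 2, -3)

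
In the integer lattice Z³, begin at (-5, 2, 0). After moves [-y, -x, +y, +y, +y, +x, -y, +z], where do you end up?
(-5, 3, 1)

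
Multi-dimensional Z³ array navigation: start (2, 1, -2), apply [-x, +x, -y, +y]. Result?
(2, 1, -2)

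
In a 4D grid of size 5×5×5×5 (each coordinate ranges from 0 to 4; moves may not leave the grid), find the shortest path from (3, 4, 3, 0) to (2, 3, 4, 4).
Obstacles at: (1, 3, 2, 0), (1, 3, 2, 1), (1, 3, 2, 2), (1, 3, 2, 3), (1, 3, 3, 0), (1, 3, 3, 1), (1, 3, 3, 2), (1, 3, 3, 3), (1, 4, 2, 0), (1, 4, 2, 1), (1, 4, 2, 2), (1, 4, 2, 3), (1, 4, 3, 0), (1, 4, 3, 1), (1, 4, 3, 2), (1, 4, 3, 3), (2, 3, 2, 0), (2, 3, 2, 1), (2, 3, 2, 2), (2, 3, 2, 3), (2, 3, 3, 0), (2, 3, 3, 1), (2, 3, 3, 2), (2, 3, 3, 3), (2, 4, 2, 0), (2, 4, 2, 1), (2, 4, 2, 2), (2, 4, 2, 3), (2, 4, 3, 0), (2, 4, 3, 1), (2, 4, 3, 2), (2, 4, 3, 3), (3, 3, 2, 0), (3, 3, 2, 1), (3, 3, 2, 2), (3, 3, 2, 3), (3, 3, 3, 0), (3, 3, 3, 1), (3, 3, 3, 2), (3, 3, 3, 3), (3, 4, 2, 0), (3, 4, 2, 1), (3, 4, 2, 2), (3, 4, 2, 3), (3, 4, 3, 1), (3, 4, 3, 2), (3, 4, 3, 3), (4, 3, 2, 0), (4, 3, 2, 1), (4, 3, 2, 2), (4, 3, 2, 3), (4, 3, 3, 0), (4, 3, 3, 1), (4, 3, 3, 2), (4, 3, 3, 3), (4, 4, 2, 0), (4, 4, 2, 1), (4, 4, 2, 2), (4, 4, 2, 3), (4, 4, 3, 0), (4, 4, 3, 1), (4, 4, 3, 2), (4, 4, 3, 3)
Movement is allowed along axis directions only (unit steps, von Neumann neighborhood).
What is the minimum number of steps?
7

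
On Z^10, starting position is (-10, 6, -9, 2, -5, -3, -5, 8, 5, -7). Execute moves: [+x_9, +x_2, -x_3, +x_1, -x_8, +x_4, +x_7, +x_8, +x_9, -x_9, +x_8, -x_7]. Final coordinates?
(-9, 7, -10, 3, -5, -3, -5, 9, 6, -7)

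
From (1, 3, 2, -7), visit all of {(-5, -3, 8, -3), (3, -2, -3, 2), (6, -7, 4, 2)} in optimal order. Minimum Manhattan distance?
60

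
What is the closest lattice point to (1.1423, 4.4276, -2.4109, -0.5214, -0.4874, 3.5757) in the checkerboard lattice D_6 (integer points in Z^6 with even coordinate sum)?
(1, 4, -2, -1, 0, 4)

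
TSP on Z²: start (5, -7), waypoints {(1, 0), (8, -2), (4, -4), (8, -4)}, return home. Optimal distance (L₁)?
28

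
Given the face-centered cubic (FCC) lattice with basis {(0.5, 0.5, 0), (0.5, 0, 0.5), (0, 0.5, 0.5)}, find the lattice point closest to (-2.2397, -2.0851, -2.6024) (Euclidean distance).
(-2.5, -2, -2.5)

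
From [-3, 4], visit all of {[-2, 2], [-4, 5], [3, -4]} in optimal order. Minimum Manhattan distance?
18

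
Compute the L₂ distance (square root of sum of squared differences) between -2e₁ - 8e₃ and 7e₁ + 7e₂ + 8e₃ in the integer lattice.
19.6469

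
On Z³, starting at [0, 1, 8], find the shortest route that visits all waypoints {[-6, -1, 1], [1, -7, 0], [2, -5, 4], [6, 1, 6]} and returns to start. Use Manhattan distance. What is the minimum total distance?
56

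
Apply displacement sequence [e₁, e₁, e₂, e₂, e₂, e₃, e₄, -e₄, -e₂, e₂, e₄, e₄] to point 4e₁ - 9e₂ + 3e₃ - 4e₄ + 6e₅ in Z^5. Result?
(6, -6, 4, -2, 6)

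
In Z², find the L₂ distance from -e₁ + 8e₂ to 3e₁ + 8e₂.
4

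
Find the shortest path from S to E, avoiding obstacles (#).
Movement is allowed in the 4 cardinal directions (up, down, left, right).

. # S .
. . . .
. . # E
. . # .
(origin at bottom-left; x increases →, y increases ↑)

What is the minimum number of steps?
3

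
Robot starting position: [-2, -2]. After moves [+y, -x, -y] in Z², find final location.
(-3, -2)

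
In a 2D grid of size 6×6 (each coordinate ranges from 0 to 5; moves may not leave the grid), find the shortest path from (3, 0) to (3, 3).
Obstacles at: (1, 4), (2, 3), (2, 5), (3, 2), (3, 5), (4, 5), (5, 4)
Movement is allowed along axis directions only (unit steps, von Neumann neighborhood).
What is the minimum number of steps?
5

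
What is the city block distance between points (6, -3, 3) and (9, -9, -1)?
13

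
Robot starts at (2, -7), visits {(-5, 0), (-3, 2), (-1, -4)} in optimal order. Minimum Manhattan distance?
18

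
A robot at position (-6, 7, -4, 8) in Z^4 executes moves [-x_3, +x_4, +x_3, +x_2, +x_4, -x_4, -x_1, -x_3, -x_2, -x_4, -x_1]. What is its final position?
(-8, 7, -5, 8)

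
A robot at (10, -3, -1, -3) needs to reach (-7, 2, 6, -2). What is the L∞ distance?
17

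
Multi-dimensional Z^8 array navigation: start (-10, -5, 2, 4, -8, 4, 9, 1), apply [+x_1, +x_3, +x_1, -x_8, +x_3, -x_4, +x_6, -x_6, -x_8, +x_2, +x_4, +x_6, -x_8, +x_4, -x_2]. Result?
(-8, -5, 4, 5, -8, 5, 9, -2)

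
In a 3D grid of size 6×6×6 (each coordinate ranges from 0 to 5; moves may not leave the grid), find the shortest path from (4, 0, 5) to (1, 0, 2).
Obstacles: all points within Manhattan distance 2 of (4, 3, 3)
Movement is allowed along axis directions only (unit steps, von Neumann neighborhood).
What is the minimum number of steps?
6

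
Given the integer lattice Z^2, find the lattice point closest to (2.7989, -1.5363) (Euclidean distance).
(3, -2)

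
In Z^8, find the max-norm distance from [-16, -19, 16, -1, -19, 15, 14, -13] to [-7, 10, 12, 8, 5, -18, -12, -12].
33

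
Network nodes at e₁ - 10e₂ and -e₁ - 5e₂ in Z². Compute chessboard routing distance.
5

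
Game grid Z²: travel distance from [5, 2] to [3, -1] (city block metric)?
5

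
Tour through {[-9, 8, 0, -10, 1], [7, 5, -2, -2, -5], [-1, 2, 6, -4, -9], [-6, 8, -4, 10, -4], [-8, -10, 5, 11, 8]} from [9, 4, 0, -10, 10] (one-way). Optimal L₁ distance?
163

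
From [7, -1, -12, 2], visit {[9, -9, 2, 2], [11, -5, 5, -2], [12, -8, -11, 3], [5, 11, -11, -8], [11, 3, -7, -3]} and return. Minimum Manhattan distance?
114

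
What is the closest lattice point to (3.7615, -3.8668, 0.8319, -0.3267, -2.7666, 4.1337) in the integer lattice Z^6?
(4, -4, 1, 0, -3, 4)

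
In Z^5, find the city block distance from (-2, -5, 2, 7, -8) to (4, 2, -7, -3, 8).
48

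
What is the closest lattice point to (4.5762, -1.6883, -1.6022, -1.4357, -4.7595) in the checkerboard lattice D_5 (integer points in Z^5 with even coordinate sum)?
(5, -2, -2, -2, -5)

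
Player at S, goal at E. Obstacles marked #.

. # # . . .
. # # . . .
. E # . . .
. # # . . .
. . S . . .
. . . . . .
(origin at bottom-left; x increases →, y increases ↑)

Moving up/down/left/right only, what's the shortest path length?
5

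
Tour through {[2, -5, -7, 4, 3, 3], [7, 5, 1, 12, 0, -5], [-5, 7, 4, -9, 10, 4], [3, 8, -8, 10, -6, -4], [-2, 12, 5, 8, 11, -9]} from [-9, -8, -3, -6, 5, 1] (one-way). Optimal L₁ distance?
173
(one optimal route: (-9, -8, -3, -6, 5, 1) → (2, -5, -7, 4, 3, 3) → (3, 8, -8, 10, -6, -4) → (7, 5, 1, 12, 0, -5) → (-2, 12, 5, 8, 11, -9) → (-5, 7, 4, -9, 10, 4))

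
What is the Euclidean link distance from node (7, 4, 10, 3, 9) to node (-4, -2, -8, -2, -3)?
25.4951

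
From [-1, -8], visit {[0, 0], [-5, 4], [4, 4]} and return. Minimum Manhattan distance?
42
(one optimal route: (-1, -8) → (0, 0) → (4, 4) → (-5, 4) → (-1, -8))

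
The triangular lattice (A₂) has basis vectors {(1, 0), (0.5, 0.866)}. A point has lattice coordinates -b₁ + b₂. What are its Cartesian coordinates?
(-0.5, 0.866)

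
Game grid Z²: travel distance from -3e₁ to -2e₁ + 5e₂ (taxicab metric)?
6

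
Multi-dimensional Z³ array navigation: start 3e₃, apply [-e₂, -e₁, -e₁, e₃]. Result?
(-2, -1, 4)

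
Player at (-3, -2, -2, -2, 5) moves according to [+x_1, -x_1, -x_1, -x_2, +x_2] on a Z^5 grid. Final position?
(-4, -2, -2, -2, 5)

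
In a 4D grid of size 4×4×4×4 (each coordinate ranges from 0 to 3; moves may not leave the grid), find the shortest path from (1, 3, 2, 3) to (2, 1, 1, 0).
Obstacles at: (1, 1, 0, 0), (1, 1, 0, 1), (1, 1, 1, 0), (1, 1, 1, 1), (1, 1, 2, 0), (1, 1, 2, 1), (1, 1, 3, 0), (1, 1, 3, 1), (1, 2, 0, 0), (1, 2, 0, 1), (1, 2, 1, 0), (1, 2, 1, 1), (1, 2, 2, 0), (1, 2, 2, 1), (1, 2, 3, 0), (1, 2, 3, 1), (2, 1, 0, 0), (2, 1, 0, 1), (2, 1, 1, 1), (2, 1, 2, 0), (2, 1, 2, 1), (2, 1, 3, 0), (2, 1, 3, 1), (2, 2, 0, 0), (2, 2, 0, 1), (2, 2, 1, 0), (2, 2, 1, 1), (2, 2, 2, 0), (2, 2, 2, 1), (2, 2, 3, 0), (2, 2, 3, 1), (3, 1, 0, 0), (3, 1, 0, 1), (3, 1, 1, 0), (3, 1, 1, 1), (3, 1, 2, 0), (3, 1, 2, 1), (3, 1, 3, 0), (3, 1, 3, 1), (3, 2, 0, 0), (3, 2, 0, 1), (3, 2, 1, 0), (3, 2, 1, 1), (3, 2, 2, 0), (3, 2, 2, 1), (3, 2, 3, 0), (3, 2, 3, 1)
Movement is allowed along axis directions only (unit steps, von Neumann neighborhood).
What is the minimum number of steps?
9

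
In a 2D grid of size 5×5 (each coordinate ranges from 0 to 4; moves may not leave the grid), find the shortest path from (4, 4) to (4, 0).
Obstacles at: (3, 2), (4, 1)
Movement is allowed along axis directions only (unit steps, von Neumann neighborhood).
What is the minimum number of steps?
8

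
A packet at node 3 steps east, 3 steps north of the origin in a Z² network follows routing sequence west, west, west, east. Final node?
(1, 3)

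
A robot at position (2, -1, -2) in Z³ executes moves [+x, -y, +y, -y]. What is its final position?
(3, -2, -2)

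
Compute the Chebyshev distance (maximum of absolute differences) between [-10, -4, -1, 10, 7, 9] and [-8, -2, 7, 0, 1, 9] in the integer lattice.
10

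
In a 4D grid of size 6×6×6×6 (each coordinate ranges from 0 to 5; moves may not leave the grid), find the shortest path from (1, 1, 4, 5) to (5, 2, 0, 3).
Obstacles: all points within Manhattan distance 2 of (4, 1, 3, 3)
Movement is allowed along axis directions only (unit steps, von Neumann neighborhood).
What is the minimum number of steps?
11
(one shortest path: (1, 1, 4, 5) → (2, 1, 4, 5) → (3, 1, 4, 5) → (4, 1, 4, 5) → (5, 1, 4, 5) → (5, 2, 4, 5) → (5, 2, 3, 5) → (5, 2, 2, 5) → (5, 2, 1, 5) → (5, 2, 0, 5) → (5, 2, 0, 4) → (5, 2, 0, 3))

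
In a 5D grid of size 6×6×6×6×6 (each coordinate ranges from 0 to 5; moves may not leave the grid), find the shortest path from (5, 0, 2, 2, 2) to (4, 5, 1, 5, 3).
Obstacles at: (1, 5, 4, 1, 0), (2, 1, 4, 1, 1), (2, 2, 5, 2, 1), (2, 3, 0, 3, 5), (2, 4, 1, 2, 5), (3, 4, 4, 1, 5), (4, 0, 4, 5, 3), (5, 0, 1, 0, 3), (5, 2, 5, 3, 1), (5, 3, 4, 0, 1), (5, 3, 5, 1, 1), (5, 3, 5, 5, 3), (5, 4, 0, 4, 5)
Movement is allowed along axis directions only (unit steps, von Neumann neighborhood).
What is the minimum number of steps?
11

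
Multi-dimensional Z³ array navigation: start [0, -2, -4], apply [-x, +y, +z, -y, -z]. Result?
(-1, -2, -4)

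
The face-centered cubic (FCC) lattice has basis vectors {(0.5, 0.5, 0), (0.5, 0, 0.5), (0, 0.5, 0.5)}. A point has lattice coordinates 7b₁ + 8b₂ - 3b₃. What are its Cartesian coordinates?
(7.5, 2, 2.5)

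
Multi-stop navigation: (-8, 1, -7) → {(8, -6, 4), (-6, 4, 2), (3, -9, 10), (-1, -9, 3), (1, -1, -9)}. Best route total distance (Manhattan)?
80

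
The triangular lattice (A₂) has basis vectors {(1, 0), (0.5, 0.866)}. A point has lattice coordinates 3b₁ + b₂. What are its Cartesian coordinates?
(3.5, 0.866)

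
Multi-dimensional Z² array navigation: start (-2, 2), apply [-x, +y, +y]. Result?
(-3, 4)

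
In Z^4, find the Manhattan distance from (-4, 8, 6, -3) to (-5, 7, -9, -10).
24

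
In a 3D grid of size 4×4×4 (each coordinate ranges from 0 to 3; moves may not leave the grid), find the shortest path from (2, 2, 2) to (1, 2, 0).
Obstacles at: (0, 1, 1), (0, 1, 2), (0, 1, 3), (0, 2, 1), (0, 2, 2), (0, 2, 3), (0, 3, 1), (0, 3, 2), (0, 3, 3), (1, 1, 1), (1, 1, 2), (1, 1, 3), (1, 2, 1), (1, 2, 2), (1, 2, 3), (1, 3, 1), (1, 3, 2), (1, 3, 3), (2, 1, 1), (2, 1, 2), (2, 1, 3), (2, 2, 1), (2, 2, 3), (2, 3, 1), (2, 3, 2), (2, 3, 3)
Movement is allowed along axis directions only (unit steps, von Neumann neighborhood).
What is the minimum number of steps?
5
(one shortest path: (2, 2, 2) → (3, 2, 2) → (3, 2, 1) → (3, 2, 0) → (2, 2, 0) → (1, 2, 0))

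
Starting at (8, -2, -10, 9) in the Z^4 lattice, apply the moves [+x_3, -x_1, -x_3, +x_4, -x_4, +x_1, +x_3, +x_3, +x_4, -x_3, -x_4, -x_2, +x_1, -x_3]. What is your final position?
(9, -3, -10, 9)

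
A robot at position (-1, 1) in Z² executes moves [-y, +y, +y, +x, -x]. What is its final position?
(-1, 2)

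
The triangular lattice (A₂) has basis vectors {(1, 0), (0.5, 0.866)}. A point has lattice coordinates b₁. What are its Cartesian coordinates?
(1, 0)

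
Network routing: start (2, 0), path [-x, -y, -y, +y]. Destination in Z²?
(1, -1)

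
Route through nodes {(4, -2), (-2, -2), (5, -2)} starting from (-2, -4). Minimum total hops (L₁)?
9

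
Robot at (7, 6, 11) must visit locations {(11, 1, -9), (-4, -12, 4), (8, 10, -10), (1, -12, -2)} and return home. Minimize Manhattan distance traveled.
116
(one optimal route: (7, 6, 11) → (-4, -12, 4) → (1, -12, -2) → (11, 1, -9) → (8, 10, -10) → (7, 6, 11))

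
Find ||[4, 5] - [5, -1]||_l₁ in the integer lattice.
7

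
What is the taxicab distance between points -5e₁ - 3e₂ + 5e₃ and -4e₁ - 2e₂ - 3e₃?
10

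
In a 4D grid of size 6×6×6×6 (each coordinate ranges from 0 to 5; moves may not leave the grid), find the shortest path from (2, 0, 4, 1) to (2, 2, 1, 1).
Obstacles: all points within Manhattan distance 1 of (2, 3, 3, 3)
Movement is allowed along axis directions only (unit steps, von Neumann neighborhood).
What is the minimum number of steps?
5
(one shortest path: (2, 0, 4, 1) → (2, 1, 4, 1) → (2, 2, 4, 1) → (2, 2, 3, 1) → (2, 2, 2, 1) → (2, 2, 1, 1))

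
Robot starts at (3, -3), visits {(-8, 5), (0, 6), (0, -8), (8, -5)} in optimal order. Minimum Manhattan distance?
41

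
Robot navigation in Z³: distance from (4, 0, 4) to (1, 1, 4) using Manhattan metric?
4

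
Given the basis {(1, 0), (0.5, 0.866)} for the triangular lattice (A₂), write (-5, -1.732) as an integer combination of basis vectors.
-4b₁ - 2b₂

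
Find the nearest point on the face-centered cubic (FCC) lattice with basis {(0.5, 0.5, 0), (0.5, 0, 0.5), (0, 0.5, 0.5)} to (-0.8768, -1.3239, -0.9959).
(-1, -1, -1)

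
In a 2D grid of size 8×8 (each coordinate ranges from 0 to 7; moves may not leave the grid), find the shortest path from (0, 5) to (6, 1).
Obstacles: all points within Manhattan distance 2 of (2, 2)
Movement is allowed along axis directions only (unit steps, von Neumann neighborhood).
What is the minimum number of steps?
10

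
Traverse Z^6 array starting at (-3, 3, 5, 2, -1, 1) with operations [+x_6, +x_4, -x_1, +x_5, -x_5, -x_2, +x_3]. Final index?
(-4, 2, 6, 3, -1, 2)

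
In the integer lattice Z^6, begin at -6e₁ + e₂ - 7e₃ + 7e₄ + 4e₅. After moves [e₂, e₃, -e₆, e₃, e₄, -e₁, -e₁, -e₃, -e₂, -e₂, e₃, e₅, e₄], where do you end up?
(-8, 0, -5, 9, 5, -1)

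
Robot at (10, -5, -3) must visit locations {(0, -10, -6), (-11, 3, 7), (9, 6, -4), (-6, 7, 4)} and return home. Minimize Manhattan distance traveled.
104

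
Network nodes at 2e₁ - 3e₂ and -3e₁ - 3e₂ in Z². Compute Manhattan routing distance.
5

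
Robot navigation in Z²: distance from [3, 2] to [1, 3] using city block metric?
3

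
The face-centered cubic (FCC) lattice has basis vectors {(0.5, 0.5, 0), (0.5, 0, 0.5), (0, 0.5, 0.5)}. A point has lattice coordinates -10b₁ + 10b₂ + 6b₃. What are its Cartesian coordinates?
(0, -2, 8)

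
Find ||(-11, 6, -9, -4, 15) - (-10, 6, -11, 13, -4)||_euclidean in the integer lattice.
25.593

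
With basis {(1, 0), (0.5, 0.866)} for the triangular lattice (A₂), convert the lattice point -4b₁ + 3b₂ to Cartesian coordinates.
(-2.5, 2.598)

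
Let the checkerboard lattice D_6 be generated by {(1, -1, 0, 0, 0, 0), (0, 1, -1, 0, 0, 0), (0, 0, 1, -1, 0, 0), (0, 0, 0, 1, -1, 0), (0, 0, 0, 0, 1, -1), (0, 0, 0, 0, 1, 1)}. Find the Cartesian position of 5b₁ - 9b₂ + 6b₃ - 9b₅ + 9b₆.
(5, -14, 15, -6, 0, 18)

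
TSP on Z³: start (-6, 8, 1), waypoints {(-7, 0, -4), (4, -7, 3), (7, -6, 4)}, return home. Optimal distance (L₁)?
74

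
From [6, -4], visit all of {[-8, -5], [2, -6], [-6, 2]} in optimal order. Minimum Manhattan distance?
26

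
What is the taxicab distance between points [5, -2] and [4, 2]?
5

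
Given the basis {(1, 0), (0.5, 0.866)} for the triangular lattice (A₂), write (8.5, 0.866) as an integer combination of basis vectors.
8b₁ + b₂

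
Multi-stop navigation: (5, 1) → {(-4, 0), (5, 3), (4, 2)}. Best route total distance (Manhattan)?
14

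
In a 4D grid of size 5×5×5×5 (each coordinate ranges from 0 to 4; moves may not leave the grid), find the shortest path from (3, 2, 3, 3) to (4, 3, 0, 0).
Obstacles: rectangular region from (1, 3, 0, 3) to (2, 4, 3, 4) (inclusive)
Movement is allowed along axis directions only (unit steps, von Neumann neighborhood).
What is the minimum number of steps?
8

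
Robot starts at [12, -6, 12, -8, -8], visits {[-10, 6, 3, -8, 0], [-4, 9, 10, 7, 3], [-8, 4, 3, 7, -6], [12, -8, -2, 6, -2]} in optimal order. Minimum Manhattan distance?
137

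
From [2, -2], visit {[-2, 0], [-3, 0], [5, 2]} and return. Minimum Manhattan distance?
24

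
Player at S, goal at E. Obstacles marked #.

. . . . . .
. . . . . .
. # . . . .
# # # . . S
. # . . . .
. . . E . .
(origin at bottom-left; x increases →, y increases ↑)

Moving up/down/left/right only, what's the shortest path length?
4
(one shortest path: (5, 2) → (4, 2) → (3, 2) → (3, 1) → (3, 0))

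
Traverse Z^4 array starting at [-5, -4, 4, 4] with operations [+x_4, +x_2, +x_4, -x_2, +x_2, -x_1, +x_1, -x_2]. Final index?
(-5, -4, 4, 6)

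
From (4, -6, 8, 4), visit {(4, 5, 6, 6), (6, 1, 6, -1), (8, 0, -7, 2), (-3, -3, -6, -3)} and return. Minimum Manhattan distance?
98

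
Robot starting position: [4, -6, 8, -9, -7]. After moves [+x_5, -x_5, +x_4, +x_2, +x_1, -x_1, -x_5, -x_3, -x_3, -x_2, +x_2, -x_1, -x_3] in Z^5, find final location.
(3, -5, 5, -8, -8)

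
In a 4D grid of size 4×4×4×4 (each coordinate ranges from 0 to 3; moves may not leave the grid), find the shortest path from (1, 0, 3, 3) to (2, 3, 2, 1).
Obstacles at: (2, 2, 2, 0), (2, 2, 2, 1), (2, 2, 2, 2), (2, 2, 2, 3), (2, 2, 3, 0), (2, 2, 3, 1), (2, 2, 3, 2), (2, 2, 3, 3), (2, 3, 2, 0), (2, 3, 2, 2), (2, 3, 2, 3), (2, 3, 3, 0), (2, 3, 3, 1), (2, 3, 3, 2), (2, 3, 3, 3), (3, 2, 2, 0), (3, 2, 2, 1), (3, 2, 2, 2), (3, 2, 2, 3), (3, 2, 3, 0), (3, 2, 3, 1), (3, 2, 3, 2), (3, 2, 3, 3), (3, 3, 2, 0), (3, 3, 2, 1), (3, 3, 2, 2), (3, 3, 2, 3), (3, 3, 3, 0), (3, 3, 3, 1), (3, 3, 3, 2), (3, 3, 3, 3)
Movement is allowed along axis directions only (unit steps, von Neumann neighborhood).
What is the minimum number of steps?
7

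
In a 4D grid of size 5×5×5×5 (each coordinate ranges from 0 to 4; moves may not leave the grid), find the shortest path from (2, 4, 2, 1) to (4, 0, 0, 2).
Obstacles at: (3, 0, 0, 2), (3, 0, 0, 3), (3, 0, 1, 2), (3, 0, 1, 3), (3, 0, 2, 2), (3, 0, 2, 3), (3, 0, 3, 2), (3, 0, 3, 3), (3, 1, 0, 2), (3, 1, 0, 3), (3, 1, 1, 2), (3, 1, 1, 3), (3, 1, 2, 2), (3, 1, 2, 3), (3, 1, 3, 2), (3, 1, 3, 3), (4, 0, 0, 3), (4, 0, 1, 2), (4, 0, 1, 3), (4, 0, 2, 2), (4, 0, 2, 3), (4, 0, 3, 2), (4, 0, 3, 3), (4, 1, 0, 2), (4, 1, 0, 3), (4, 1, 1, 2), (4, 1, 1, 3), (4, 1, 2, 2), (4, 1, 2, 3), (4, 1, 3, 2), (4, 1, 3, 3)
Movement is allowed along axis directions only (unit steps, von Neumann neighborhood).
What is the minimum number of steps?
9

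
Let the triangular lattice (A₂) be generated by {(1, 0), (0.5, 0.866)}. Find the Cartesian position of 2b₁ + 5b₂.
(4.5, 4.33)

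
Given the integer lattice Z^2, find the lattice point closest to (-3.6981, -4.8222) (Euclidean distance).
(-4, -5)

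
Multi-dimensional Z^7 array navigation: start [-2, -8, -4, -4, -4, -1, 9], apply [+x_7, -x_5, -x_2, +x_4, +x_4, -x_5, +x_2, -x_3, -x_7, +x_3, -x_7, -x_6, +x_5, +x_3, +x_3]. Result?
(-2, -8, -2, -2, -5, -2, 8)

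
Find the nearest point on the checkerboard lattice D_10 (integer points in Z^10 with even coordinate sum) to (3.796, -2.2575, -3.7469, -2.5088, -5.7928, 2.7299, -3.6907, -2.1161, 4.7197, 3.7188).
(4, -2, -4, -2, -6, 3, -4, -2, 5, 4)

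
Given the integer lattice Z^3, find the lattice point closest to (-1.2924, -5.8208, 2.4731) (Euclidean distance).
(-1, -6, 2)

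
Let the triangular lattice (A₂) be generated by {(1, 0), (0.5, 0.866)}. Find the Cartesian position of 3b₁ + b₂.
(3.5, 0.866)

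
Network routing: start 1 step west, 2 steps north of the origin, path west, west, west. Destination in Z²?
(-4, 2)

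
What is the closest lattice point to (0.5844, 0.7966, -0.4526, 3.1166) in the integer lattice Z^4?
(1, 1, 0, 3)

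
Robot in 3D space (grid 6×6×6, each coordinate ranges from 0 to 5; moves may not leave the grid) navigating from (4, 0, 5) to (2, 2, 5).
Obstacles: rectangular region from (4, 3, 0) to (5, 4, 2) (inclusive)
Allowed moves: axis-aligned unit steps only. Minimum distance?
4
(one shortest path: (4, 0, 5) → (3, 0, 5) → (2, 0, 5) → (2, 1, 5) → (2, 2, 5))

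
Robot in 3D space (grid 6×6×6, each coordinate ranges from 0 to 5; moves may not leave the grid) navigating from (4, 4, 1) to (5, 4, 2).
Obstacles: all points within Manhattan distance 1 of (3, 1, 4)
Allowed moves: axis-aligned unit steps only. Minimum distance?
2
(one shortest path: (4, 4, 1) → (5, 4, 1) → (5, 4, 2))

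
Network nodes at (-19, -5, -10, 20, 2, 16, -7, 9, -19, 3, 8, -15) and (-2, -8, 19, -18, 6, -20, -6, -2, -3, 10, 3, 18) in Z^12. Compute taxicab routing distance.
200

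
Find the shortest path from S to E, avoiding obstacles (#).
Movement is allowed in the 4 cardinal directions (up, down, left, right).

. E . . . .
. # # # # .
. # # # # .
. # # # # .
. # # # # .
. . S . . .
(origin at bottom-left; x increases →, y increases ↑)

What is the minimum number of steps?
8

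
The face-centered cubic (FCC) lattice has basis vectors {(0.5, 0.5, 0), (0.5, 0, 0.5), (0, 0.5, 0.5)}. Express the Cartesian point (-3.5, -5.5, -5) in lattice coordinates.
-4b₁ - 3b₂ - 7b₃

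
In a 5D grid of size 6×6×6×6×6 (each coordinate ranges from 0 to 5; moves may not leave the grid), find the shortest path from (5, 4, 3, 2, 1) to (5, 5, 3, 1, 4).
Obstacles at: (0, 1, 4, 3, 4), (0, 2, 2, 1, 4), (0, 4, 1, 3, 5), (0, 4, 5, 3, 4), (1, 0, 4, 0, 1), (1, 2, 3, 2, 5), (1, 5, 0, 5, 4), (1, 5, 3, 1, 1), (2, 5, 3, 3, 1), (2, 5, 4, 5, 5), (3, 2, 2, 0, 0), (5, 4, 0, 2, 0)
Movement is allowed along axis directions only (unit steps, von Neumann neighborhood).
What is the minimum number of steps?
5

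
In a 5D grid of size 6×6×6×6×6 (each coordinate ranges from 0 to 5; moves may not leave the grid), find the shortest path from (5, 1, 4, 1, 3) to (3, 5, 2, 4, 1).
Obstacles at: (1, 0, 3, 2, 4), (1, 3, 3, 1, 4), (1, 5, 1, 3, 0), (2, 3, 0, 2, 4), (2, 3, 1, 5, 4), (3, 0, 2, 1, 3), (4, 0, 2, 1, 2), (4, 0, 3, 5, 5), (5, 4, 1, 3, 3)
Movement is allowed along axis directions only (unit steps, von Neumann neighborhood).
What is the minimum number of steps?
13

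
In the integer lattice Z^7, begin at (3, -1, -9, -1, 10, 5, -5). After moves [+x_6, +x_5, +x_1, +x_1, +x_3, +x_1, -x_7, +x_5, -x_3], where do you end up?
(6, -1, -9, -1, 12, 6, -6)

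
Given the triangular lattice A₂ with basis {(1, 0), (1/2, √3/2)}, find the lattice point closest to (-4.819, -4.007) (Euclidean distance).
(-4.5, -4.33)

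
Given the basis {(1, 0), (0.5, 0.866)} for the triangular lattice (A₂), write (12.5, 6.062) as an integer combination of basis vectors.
9b₁ + 7b₂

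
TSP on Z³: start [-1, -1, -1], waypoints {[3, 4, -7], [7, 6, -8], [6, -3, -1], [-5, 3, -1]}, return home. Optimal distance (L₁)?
56
(one optimal route: (-1, -1, -1) → (6, -3, -1) → (7, 6, -8) → (3, 4, -7) → (-5, 3, -1) → (-1, -1, -1))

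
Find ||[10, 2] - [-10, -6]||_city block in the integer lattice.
28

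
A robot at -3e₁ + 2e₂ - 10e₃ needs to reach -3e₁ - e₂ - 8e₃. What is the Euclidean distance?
3.60555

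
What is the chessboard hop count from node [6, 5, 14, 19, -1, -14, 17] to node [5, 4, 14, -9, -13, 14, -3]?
28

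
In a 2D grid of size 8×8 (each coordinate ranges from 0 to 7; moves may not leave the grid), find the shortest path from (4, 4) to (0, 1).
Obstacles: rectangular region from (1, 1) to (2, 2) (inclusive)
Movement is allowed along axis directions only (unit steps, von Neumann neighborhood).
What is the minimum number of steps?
7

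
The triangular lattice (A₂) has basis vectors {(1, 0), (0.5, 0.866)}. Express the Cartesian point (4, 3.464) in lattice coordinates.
2b₁ + 4b₂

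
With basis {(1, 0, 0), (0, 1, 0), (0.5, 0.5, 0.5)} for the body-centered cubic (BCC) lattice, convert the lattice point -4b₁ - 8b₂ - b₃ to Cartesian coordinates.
(-4.5, -8.5, -0.5)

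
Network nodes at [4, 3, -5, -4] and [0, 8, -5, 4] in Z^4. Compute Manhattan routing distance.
17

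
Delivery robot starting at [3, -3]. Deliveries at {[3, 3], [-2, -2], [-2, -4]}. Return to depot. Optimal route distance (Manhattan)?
24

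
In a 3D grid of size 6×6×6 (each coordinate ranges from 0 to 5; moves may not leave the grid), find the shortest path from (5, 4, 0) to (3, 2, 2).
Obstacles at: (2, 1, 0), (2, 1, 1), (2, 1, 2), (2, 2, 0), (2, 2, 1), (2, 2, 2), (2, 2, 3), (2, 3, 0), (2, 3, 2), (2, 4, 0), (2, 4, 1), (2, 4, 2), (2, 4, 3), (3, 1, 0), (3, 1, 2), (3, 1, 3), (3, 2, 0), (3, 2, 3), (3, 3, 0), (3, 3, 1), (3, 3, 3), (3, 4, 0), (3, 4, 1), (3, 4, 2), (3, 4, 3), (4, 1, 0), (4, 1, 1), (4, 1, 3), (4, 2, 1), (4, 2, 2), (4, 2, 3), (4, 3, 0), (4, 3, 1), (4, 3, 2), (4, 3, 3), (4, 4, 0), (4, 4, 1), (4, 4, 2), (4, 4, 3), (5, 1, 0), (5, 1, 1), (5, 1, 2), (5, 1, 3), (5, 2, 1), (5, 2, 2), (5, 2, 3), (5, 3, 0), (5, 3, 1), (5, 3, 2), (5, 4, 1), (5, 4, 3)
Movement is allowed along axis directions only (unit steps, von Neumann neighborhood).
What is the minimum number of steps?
16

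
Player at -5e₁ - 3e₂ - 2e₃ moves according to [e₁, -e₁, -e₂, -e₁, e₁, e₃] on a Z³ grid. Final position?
(-5, -4, -1)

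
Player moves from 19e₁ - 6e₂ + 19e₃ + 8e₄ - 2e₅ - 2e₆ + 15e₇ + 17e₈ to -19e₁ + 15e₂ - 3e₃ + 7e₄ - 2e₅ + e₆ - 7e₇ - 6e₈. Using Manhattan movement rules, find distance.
130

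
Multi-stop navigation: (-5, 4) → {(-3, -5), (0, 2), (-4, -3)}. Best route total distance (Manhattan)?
19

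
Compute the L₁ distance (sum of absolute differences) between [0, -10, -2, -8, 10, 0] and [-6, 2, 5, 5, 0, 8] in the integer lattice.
56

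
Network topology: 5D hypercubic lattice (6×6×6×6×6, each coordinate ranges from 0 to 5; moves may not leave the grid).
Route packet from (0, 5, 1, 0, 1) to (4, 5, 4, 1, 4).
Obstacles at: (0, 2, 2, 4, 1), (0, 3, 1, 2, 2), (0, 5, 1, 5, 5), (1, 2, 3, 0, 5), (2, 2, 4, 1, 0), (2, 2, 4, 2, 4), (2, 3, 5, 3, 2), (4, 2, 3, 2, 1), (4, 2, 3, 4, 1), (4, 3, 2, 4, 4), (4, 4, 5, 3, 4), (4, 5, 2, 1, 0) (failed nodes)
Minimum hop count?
11
(one shortest path: (0, 5, 1, 0, 1) → (1, 5, 1, 0, 1) → (2, 5, 1, 0, 1) → (3, 5, 1, 0, 1) → (4, 5, 1, 0, 1) → (4, 5, 2, 0, 1) → (4, 5, 3, 0, 1) → (4, 5, 4, 0, 1) → (4, 5, 4, 1, 1) → (4, 5, 4, 1, 2) → (4, 5, 4, 1, 3) → (4, 5, 4, 1, 4))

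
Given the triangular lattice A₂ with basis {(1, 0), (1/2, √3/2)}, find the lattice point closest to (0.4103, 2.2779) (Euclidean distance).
(0.5, 2.598)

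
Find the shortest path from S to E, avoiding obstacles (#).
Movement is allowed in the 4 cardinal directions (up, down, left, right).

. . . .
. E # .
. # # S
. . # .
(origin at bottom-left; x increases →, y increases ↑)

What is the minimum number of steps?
5
(one shortest path: (3, 1) → (3, 2) → (3, 3) → (2, 3) → (1, 3) → (1, 2))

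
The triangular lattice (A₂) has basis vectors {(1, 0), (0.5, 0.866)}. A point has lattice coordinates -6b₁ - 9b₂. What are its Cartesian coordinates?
(-10.5, -7.794)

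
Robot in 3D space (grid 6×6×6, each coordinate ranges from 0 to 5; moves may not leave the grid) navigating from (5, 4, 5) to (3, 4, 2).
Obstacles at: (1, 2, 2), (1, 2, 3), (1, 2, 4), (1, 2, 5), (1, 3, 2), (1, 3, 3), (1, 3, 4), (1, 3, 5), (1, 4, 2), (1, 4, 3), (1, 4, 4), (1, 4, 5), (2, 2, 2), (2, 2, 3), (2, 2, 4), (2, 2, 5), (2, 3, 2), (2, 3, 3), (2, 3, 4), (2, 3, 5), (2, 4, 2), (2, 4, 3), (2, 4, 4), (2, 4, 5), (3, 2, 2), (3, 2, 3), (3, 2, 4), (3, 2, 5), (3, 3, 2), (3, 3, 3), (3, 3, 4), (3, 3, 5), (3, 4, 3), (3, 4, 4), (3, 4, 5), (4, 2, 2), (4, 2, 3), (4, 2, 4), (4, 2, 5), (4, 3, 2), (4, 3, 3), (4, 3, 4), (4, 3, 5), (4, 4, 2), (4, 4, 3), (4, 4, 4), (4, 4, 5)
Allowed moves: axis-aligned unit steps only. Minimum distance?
7
(one shortest path: (5, 4, 5) → (5, 5, 5) → (4, 5, 5) → (3, 5, 5) → (3, 5, 4) → (3, 5, 3) → (3, 5, 2) → (3, 4, 2))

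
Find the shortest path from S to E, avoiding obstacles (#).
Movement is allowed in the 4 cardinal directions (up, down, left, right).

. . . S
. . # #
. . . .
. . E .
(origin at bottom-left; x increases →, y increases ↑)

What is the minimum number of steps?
6
(one shortest path: (3, 3) → (2, 3) → (1, 3) → (1, 2) → (1, 1) → (2, 1) → (2, 0))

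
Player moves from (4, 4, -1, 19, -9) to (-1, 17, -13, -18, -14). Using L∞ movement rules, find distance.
37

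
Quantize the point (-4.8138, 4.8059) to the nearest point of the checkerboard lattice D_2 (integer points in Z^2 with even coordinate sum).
(-5, 5)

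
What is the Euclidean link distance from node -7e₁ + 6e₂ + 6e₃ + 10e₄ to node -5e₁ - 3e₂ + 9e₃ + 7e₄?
10.1489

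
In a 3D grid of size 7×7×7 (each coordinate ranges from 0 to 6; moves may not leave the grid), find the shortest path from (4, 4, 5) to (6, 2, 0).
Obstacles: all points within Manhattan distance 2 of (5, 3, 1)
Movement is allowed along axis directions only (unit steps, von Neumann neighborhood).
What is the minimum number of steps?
11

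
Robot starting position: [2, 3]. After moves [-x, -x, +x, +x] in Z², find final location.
(2, 3)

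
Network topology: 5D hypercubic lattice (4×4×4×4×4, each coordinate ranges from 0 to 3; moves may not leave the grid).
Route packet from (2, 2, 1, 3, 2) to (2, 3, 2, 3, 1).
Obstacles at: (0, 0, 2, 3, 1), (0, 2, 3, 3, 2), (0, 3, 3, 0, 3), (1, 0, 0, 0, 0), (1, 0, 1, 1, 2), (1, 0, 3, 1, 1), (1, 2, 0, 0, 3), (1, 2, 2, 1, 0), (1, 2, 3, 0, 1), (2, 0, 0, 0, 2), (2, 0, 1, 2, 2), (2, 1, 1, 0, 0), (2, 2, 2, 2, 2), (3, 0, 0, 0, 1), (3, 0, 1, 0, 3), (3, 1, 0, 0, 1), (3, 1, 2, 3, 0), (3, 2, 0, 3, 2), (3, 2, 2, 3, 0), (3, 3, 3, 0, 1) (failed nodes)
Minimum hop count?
3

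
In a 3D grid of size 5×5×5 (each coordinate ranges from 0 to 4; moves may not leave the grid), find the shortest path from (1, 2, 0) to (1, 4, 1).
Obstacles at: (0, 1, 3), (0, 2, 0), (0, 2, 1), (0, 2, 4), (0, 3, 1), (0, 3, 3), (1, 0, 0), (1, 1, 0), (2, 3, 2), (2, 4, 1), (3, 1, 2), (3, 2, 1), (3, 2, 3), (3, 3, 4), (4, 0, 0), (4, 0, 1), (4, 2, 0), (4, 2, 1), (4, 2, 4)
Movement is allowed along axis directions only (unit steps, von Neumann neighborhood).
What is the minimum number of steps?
3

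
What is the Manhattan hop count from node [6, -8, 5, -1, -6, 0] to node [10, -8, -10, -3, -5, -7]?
29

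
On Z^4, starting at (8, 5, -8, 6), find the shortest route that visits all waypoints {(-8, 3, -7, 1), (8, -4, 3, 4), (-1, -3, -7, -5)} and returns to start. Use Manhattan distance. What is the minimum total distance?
94
(one optimal route: (8, 5, -8, 6) → (-8, 3, -7, 1) → (-1, -3, -7, -5) → (8, -4, 3, 4) → (8, 5, -8, 6))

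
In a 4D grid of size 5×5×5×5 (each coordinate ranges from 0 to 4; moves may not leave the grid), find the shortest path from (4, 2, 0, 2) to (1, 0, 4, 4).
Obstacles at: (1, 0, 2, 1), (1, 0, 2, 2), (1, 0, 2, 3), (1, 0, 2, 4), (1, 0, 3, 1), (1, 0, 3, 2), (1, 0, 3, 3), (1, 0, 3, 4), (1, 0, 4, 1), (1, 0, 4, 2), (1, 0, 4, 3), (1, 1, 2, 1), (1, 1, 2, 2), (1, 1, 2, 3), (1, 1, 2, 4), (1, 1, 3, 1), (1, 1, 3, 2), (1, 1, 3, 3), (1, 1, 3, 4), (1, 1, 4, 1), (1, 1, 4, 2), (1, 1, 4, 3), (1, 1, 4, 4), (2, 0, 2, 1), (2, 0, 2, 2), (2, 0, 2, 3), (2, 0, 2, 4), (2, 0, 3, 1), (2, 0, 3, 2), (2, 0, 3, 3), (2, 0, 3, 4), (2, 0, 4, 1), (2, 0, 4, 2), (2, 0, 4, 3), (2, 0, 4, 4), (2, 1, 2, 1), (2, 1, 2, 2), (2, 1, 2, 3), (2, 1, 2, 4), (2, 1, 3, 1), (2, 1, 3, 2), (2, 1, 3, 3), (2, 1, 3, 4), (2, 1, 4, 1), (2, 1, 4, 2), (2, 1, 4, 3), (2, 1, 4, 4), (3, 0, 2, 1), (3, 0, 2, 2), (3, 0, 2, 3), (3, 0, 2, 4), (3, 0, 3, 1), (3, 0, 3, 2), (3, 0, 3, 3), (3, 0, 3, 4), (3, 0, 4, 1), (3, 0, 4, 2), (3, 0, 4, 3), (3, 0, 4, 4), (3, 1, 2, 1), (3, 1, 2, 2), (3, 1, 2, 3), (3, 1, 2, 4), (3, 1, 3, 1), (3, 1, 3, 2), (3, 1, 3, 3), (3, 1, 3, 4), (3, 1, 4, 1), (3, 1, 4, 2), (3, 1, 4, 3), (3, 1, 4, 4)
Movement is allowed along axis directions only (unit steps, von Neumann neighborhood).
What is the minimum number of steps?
13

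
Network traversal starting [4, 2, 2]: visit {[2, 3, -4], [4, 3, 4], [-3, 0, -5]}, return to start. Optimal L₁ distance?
38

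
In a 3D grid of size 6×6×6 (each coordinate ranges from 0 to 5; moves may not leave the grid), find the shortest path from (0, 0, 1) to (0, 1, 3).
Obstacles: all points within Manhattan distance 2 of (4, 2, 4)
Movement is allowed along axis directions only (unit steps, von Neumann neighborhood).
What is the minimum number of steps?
3
(one shortest path: (0, 0, 1) → (0, 1, 1) → (0, 1, 2) → (0, 1, 3))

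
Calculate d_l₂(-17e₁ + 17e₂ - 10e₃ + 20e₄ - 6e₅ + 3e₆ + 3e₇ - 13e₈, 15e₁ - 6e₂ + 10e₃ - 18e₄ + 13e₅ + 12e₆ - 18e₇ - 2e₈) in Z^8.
66.34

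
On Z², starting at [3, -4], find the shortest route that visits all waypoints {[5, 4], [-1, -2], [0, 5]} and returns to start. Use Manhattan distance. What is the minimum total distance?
30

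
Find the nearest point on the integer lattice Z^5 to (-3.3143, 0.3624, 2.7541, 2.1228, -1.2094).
(-3, 0, 3, 2, -1)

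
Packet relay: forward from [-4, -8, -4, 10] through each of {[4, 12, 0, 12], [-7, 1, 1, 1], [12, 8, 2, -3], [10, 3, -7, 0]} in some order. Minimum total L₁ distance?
102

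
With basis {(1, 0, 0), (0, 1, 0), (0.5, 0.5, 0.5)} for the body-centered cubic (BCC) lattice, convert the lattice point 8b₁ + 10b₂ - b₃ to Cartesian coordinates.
(7.5, 9.5, -0.5)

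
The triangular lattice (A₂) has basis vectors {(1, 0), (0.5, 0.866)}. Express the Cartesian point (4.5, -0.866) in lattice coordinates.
5b₁ - b₂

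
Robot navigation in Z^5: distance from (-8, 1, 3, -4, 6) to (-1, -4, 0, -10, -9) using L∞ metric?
15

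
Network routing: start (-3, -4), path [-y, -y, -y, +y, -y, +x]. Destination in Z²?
(-2, -7)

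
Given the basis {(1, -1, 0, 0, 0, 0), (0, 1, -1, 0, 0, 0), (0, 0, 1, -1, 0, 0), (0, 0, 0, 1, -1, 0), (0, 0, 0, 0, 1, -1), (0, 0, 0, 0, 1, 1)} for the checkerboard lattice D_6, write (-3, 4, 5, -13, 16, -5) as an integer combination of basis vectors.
-3b₁ + b₂ + 6b₃ - 7b₄ + 7b₅ + 2b₆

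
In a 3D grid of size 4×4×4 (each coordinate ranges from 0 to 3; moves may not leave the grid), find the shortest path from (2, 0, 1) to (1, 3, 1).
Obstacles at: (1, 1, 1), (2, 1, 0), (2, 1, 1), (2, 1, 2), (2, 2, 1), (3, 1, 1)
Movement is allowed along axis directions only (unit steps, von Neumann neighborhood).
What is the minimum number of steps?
6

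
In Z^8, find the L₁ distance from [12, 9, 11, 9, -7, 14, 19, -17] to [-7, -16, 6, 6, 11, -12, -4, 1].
137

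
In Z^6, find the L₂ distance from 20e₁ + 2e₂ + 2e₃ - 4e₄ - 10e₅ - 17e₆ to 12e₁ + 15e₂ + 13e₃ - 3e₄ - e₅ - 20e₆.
21.095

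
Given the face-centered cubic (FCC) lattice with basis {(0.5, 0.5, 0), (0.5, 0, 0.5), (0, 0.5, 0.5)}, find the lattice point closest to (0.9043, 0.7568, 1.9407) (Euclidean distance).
(1, 1, 2)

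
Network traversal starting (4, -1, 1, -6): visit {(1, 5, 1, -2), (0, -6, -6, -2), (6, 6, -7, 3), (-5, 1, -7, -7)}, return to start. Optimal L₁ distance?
94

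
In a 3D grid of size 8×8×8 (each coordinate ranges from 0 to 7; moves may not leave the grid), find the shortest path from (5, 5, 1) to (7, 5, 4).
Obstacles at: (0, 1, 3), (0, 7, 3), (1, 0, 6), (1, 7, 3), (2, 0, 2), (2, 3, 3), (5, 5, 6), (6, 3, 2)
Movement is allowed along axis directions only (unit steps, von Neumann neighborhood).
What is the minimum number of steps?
5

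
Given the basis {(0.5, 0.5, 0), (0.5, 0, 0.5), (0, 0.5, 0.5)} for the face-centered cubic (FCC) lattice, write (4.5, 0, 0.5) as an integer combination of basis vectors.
4b₁ + 5b₂ - 4b₃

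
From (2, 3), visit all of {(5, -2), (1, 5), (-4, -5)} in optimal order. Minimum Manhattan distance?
26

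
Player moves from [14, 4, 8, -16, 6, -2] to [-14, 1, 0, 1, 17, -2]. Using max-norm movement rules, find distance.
28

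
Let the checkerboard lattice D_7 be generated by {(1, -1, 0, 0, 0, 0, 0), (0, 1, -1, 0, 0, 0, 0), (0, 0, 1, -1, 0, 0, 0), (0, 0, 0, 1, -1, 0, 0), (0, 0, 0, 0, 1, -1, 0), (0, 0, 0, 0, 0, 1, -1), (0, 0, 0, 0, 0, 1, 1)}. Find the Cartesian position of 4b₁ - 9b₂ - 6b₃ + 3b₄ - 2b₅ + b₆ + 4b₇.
(4, -13, 3, 9, -5, 7, 3)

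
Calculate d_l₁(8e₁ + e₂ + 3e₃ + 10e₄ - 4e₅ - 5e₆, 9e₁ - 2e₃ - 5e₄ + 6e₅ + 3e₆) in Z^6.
40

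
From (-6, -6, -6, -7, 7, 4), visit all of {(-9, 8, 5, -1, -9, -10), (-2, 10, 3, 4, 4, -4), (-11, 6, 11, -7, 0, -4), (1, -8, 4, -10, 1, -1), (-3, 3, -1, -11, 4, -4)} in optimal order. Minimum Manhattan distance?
153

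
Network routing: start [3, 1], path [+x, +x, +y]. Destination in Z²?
(5, 2)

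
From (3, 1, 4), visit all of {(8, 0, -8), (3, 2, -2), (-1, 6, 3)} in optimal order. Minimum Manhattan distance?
36
(one optimal route: (3, 1, 4) → (-1, 6, 3) → (3, 2, -2) → (8, 0, -8))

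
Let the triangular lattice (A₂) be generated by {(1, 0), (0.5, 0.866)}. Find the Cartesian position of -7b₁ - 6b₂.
(-10, -5.196)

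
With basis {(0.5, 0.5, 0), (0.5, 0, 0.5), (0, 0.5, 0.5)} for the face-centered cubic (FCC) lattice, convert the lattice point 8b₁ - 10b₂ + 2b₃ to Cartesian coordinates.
(-1, 5, -4)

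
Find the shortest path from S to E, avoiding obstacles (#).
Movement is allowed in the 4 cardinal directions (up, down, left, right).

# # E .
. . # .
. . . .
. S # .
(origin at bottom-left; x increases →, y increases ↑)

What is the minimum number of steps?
6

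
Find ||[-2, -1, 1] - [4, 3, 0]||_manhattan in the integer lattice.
11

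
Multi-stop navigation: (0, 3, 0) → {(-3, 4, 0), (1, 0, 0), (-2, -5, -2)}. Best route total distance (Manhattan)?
22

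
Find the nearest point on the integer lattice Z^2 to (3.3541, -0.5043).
(3, -1)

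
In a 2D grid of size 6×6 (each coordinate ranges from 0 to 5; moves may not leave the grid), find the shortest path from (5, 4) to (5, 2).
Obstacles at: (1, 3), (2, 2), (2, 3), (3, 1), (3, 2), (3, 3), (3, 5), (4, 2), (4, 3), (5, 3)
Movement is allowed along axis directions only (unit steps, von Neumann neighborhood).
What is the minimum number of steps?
16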